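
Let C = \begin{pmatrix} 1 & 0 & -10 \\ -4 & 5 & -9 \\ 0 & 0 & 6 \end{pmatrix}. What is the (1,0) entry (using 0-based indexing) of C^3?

Characteristic polynomial: r^3 - 12r^2 + 41r - 30 = (r - 6)(r - 5)(r - 1), so the eigenvalues are 1, 5, 6.
r=5: eigenvector (0, 1, 0).
r=1: eigenvector (1, 1, 0).
r=6: eigenvector (-2, -1, 1).
P = [[0, 1, -2], [1, 1, -1], [0, 0, 1]], D = diag(5, 1, 6), P⁻¹ = [[-1, 1, -1], [1, 0, 2], [0, 0, 1]].
C³ = P·diag(125, 1, 216)·P⁻¹ = [[1, 0, -430], [-124, 125, -339], [0, 0, 216]].
The requested entry is -124.

-124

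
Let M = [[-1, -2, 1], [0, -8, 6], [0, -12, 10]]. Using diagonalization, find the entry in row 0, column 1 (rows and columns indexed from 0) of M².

6

Characteristic polynomial: μ^3 - μ^2 - 10μ - 8 = (μ - 4)(μ + 1)(μ + 2), so the eigenvalues are -2, -1, 4.
μ=-2: eigenvector (-1, -1, -1).
μ=4: eigenvector (0, 1, 2).
μ=-1: eigenvector (1, 0, 0).
P = [[-1, 0, 1], [-1, 1, 0], [-1, 2, 0]], D = diag(-2, 4, -1), P⁻¹ = [[0, -2, 1], [0, -1, 1], [1, -2, 1]].
M² = P·diag(4, 16, 1)·P⁻¹ = [[1, 6, -3], [0, -8, 12], [0, -24, 28]].
The requested entry is 6.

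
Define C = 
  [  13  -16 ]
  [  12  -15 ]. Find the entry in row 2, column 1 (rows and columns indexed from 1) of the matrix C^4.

-240

Characteristic polynomial: λ^2 + 2λ - 3 = (λ - 1)(λ + 3), so the eigenvalues are -3, 1.
λ=1: eigenvector (4, 3).
λ=-3: eigenvector (1, 1).
P = [[4, 1], [3, 1]], D = diag(1, -3), P⁻¹ = [[1, -1], [-3, 4]].
C⁴ = P·diag(1, 81)·P⁻¹ = [[-239, 320], [-240, 321]].
The requested entry is -240.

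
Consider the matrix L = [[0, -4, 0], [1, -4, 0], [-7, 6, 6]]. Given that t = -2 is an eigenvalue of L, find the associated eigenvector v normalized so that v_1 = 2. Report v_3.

L + 2I = [[2, -4, 0], [1, -2, 0], [-7, 6, 8]].
Solving (L + 2I)v = 0 gives the eigenspace spanned by (2, 1, 1).
With v_1 = 2, v = (2, 1, 1), so v_3 = 1.

1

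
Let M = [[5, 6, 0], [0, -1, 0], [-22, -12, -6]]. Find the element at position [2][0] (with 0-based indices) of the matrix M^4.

1342

Characteristic polynomial: r^3 + 2r^2 - 29r - 30 = (r - 5)(r + 1)(r + 6), so the eigenvalues are -6, -1, 5.
r=5: eigenvector (1, 0, -2).
r=-1: eigenvector (-1, 1, 2).
r=-6: eigenvector (0, 0, 1).
P = [[1, -1, 0], [0, 1, 0], [-2, 2, 1]], D = diag(5, -1, -6), P⁻¹ = [[1, 1, 0], [0, 1, 0], [2, 0, 1]].
M⁴ = P·diag(625, 1, 1296)·P⁻¹ = [[625, 624, 0], [0, 1, 0], [1342, -1248, 1296]].
The requested entry is 1342.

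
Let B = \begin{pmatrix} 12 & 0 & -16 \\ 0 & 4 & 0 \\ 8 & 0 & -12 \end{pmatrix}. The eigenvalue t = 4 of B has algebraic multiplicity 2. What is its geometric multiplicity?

2

B − 4I = [[8, 0, -16], [0, 0, 0], [8, 0, -16]].
This matrix has rank 1, so its null space has dimension 3 − 1 = 2.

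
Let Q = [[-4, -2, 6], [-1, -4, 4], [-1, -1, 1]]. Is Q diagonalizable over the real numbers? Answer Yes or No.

Characteristic polynomial: p(t) = t^3 + 7t^2 + 16t + 12 = (t + 2)^2(t + 3).
t = -2 has algebraic multiplicity 2; rank(Q + 2I) = 2, so geometric multiplicity = 1.
Geometric multiplicity < algebraic multiplicity, so Q is not diagonalizable.

No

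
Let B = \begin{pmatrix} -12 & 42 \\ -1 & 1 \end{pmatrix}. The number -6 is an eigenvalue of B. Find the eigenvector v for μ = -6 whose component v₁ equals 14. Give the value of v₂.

2

B + 6I = [[-6, 42], [-1, 7]].
Solving (B + 6I)v = 0 gives the eigenspace spanned by (14, 2).
With v₁ = 14, v = (14, 2), so v₂ = 2.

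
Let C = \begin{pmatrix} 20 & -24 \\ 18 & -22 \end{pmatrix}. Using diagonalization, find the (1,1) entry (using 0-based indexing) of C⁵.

-4192

Characteristic polynomial: μ^2 + 2μ - 8 = (μ - 2)(μ + 4), so the eigenvalues are -4, 2.
μ=2: eigenvector (4, 3).
μ=-4: eigenvector (1, 1).
P = [[4, 1], [3, 1]], D = diag(2, -4), P⁻¹ = [[1, -1], [-3, 4]].
C⁵ = P·diag(32, -1024)·P⁻¹ = [[3200, -4224], [3168, -4192]].
The requested entry is -4192.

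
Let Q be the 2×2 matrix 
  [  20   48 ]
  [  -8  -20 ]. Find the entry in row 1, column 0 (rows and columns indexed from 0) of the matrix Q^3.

Characteristic polynomial: r^2 - 16 = (r - 4)(r + 4), so the eigenvalues are -4, 4.
r=-4: eigenvector (-2, 1).
r=4: eigenvector (-3, 1).
P = [[-2, -3], [1, 1]], D = diag(-4, 4), P⁻¹ = [[1, 3], [-1, -2]].
Q³ = P·diag(-64, 64)·P⁻¹ = [[320, 768], [-128, -320]].
The requested entry is -128.

-128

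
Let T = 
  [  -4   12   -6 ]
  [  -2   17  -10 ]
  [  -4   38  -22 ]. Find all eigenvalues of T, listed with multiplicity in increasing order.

Characteristic polynomial: p(λ) = λ^3 + 9λ^2 + 26λ + 24 = (λ + 2)(λ + 3)(λ + 4).
Roots (with multiplicity): -4, -3, -2.

-4, -3, -2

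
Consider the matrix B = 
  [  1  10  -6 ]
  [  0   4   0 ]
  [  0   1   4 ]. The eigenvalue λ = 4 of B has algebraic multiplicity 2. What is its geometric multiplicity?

B − 4I = [[-3, 10, -6], [0, 0, 0], [0, 1, 0]].
This matrix has rank 2, so its null space has dimension 3 − 2 = 1.

1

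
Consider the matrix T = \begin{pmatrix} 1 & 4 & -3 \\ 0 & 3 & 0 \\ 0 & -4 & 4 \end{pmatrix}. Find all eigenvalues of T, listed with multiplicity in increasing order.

1, 3, 4

Characteristic polynomial: p(s) = s^3 - 8s^2 + 19s - 12 = (s - 4)(s - 3)(s - 1).
Roots (with multiplicity): 1, 3, 4.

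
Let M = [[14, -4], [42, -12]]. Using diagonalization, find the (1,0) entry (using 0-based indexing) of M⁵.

672

Characteristic polynomial: r^2 - 2r = r(r - 2), so the eigenvalues are 0, 2.
r=0: eigenvector (2, 7).
r=2: eigenvector (1, 3).
P = [[2, 1], [7, 3]], D = diag(0, 2), P⁻¹ = [[-3, 1], [7, -2]].
M⁵ = P·diag(0, 32)·P⁻¹ = [[224, -64], [672, -192]].
The requested entry is 672.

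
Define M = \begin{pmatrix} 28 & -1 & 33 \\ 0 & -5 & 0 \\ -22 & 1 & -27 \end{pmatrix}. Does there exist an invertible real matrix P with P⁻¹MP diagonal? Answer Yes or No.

No

Characteristic polynomial: p(μ) = μ^3 + 4μ^2 - 35μ - 150 = (μ - 6)(μ + 5)^2.
μ = -5 has algebraic multiplicity 2; rank(M + 5I) = 2, so geometric multiplicity = 1.
Geometric multiplicity < algebraic multiplicity, so M is not diagonalizable.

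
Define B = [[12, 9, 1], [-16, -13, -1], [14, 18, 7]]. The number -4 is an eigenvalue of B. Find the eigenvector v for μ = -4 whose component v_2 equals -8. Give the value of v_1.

4

B + 4I = [[16, 9, 1], [-16, -9, -1], [14, 18, 11]].
Solving (B + 4I)v = 0 gives the eigenspace spanned by (4, -8, 8).
With v_2 = -8, v = (4, -8, 8), so v_1 = 4.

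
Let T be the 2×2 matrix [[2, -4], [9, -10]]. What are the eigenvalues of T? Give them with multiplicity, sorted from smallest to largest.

-4, -4

Characteristic polynomial: p(r) = r^2 + 8r + 16 = (r + 4)^2.
Roots (with multiplicity): -4, -4.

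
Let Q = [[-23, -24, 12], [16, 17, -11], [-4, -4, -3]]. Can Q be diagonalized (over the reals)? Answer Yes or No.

No

Characteristic polynomial: p(μ) = μ^3 + 9μ^2 + 15μ - 25 = (μ - 1)(μ + 5)^2.
μ = -5 has algebraic multiplicity 2; rank(Q + 5I) = 2, so geometric multiplicity = 1.
Geometric multiplicity < algebraic multiplicity, so Q is not diagonalizable.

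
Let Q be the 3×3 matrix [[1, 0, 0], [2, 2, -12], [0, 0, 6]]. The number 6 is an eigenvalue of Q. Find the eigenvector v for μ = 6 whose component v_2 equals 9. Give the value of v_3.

Q − 6I = [[-5, 0, 0], [2, -4, -12], [0, 0, 0]].
Solving (Q − 6I)v = 0 gives the eigenspace spanned by (0, 9, -3).
With v_2 = 9, v = (0, 9, -3), so v_3 = -3.

-3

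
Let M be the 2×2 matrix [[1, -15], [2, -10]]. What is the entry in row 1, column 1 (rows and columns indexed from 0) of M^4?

2470

Characteristic polynomial: μ^2 + 9μ + 20 = (μ + 4)(μ + 5), so the eigenvalues are -5, -4.
μ=-5: eigenvector (-5, -2).
μ=-4: eigenvector (3, 1).
P = [[-5, 3], [-2, 1]], D = diag(-5, -4), P⁻¹ = [[1, -3], [2, -5]].
M⁴ = P·diag(625, 256)·P⁻¹ = [[-1589, 5535], [-738, 2470]].
The requested entry is 2470.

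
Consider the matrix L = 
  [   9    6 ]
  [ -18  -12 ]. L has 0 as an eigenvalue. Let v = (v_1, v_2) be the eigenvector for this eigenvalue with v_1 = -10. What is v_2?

15

L = [[9, 6], [-18, -12]].
Solving (L)v = 0 gives the eigenspace spanned by (-10, 15).
With v_1 = -10, v = (-10, 15), so v_2 = 15.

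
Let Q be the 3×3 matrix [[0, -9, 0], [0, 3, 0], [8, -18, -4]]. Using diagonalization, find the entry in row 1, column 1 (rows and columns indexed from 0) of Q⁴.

81

Characteristic polynomial: μ^3 + μ^2 - 12μ = μ(μ - 3)(μ + 4), so the eigenvalues are -4, 0, 3.
μ=3: eigenvector (-3, 1, -6).
μ=0: eigenvector (1, 0, 2).
μ=-4: eigenvector (0, 0, 1).
P = [[-3, 1, 0], [1, 0, 0], [-6, 2, 1]], D = diag(3, 0, -4), P⁻¹ = [[0, 1, 0], [1, 3, 0], [-2, 0, 1]].
Q⁴ = P·diag(81, 0, 256)·P⁻¹ = [[0, -243, 0], [0, 81, 0], [-512, -486, 256]].
The requested entry is 81.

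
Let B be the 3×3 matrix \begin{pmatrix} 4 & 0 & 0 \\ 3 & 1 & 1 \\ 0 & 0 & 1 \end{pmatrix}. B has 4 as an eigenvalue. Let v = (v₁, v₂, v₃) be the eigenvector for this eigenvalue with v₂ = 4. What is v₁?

4

B − 4I = [[0, 0, 0], [3, -3, 1], [0, 0, -3]].
Solving (B − 4I)v = 0 gives the eigenspace spanned by (4, 4, 0).
With v₂ = 4, v = (4, 4, 0), so v₁ = 4.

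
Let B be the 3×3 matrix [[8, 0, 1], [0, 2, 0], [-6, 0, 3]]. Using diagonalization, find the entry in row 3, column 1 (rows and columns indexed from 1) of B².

Characteristic polynomial: s^3 - 13s^2 + 52s - 60 = (s - 6)(s - 5)(s - 2), so the eigenvalues are 2, 5, 6.
s=6: eigenvector (1, 0, -2).
s=5: eigenvector (-1, 0, 3).
s=2: eigenvector (0, 1, 0).
P = [[1, -1, 0], [0, 0, 1], [-2, 3, 0]], D = diag(6, 5, 2), P⁻¹ = [[3, 0, 1], [2, 0, 1], [0, 1, 0]].
B² = P·diag(36, 25, 4)·P⁻¹ = [[58, 0, 11], [0, 4, 0], [-66, 0, 3]].
The requested entry is -66.

-66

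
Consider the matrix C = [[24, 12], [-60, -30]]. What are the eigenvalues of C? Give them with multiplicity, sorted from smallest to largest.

Characteristic polynomial: p(r) = r^2 + 6r = r(r + 6).
Roots (with multiplicity): -6, 0.

-6, 0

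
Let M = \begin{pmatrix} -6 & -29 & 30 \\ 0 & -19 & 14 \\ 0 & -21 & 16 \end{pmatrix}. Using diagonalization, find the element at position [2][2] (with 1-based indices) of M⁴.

1843

Characteristic polynomial: μ^3 + 9μ^2 + 8μ - 60 = (μ - 2)(μ + 5)(μ + 6), so the eigenvalues are -6, -5, 2.
μ=-6: eigenvector (1, 0, 0).
μ=2: eigenvector (4, 2, 3).
μ=-5: eigenvector (1, 1, 1).
P = [[1, 4, 1], [0, 2, 1], [0, 3, 1]], D = diag(-6, 2, -5), P⁻¹ = [[1, 1, -2], [0, -1, 1], [0, 3, -2]].
M⁴ = P·diag(1296, 16, 625)·P⁻¹ = [[1296, 3107, -3778], [0, 1843, -1218], [0, 1827, -1202]].
The requested entry is 1843.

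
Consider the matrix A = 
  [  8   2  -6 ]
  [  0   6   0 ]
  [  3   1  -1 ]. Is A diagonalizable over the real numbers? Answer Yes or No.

Characteristic polynomial: p(t) = t^3 - 13t^2 + 52t - 60 = (t - 6)(t - 5)(t - 2).
All 3 eigenvalues are distinct, so A is diagonalizable.

Yes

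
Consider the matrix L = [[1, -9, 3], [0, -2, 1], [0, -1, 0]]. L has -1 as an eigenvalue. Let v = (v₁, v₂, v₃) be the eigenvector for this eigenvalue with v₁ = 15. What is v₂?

L + 1I = [[2, -9, 3], [0, -1, 1], [0, -1, 1]].
Solving (L + 1I)v = 0 gives the eigenspace spanned by (15, 5, 5).
With v₁ = 15, v = (15, 5, 5), so v₂ = 5.

5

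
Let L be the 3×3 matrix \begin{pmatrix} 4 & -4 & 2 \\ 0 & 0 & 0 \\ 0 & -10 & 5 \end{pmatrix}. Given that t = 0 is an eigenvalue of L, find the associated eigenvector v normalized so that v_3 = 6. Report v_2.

3

L = [[4, -4, 2], [0, 0, 0], [0, -10, 5]].
Solving (L)v = 0 gives the eigenspace spanned by (0, 3, 6).
With v_3 = 6, v = (0, 3, 6), so v_2 = 3.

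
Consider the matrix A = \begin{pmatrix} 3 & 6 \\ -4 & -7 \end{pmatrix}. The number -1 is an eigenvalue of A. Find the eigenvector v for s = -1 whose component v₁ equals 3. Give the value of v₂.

-2

A + 1I = [[4, 6], [-4, -6]].
Solving (A + 1I)v = 0 gives the eigenspace spanned by (3, -2).
With v₁ = 3, v = (3, -2), so v₂ = -2.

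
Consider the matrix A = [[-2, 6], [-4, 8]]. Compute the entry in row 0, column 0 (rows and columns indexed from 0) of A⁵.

Characteristic polynomial: λ^2 - 6λ + 8 = (λ - 4)(λ - 2), so the eigenvalues are 2, 4.
λ=2: eigenvector (3, 2).
λ=4: eigenvector (1, 1).
P = [[3, 1], [2, 1]], D = diag(2, 4), P⁻¹ = [[1, -1], [-2, 3]].
A⁵ = P·diag(32, 1024)·P⁻¹ = [[-1952, 2976], [-1984, 3008]].
The requested entry is -1952.

-1952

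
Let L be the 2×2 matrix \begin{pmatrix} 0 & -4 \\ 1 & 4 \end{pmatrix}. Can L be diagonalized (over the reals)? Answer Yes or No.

Characteristic polynomial: p(s) = s^2 - 4s + 4 = (s - 2)^2.
s = 2 has algebraic multiplicity 2; rank(L − 2I) = 1, so geometric multiplicity = 1.
Geometric multiplicity < algebraic multiplicity, so L is not diagonalizable.

No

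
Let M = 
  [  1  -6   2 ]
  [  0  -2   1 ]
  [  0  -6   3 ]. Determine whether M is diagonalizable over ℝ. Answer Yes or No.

Yes

Characteristic polynomial: p(μ) = μ^3 - 2μ^2 + μ = μ(μ - 1)^2.
μ = 1 has algebraic multiplicity 2; rank(M − 1I) = 1, so geometric multiplicity = 2.
Every eigenvalue has geometric = algebraic multiplicity, so M is diagonalizable.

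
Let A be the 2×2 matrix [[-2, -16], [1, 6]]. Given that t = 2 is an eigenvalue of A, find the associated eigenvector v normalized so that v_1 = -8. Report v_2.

A − 2I = [[-4, -16], [1, 4]].
Solving (A − 2I)v = 0 gives the eigenspace spanned by (-8, 2).
With v_1 = -8, v = (-8, 2), so v_2 = 2.

2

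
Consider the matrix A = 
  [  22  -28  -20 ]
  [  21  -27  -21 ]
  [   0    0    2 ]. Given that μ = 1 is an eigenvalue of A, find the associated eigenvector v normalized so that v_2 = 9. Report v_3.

0

A − 1I = [[21, -28, -20], [21, -28, -21], [0, 0, 1]].
Solving (A − 1I)v = 0 gives the eigenspace spanned by (12, 9, 0).
With v_2 = 9, v = (12, 9, 0), so v_3 = 0.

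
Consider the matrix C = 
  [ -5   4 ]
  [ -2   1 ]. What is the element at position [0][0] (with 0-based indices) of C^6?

1457

Characteristic polynomial: r^2 + 4r + 3 = (r + 1)(r + 3), so the eigenvalues are -3, -1.
r=-1: eigenvector (-1, -1).
r=-3: eigenvector (2, 1).
P = [[-1, 2], [-1, 1]], D = diag(-1, -3), P⁻¹ = [[1, -2], [1, -1]].
C⁶ = P·diag(1, 729)·P⁻¹ = [[1457, -1456], [728, -727]].
The requested entry is 1457.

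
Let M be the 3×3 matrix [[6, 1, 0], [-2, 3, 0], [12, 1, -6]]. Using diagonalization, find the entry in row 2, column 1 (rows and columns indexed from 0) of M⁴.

369

Characteristic polynomial: t^3 - 3t^2 - 34t + 120 = (t - 5)(t - 4)(t + 6), so the eigenvalues are -6, 4, 5.
t=-6: eigenvector (0, 0, 1).
t=5: eigenvector (-1, 1, -1).
t=4: eigenvector (-1, 2, -1).
P = [[0, -1, -1], [0, 1, 2], [1, -1, -1]], D = diag(-6, 5, 4), P⁻¹ = [[-1, 0, 1], [-2, -1, 0], [1, 1, 0]].
M⁴ = P·diag(1296, 625, 256)·P⁻¹ = [[994, 369, 0], [-738, -113, 0], [-302, 369, 1296]].
The requested entry is 369.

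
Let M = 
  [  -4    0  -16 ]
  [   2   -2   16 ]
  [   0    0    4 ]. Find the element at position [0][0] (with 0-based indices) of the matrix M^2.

16

Characteristic polynomial: r^3 + 2r^2 - 16r - 32 = (r - 4)(r + 2)(r + 4), so the eigenvalues are -4, -2, 4.
r=-4: eigenvector (1, -1, 0).
r=4: eigenvector (-2, 2, 1).
r=-2: eigenvector (0, 1, 0).
P = [[1, -2, 0], [-1, 2, 1], [0, 1, 0]], D = diag(-4, 4, -2), P⁻¹ = [[1, 0, 2], [0, 0, 1], [1, 1, 0]].
M² = P·diag(16, 16, 4)·P⁻¹ = [[16, 0, 0], [-12, 4, 0], [0, 0, 16]].
The requested entry is 16.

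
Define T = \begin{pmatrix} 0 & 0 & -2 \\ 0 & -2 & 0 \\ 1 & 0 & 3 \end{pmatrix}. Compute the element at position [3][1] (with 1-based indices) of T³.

7

Characteristic polynomial: λ^3 - λ^2 - 4λ + 4 = (λ - 2)(λ - 1)(λ + 2), so the eigenvalues are -2, 1, 2.
λ=1: eigenvector (2, 0, -1).
λ=-2: eigenvector (0, 1, 0).
λ=2: eigenvector (1, 0, -1).
P = [[2, 0, 1], [0, 1, 0], [-1, 0, -1]], D = diag(1, -2, 2), P⁻¹ = [[1, 0, 1], [0, 1, 0], [-1, 0, -2]].
T³ = P·diag(1, -8, 8)·P⁻¹ = [[-6, 0, -14], [0, -8, 0], [7, 0, 15]].
The requested entry is 7.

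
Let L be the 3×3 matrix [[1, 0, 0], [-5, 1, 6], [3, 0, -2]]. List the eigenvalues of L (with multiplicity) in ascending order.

-2, 1, 1

Characteristic polynomial: p(t) = t^3 - 3t + 2 = (t - 1)^2(t + 2).
Roots (with multiplicity): -2, 1, 1.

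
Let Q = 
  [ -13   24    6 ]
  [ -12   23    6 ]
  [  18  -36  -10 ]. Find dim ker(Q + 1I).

2

Q + 1I = [[-12, 24, 6], [-12, 24, 6], [18, -36, -9]].
This matrix has rank 1, so its null space has dimension 3 − 1 = 2.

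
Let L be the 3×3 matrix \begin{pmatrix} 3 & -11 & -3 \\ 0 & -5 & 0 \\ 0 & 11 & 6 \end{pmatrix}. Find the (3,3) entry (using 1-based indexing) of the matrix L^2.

36

Characteristic polynomial: r^3 - 4r^2 - 27r + 90 = (r - 6)(r - 3)(r + 5), so the eigenvalues are -5, 3, 6.
r=3: eigenvector (1, 0, 0).
r=-5: eigenvector (1, 1, -1).
r=6: eigenvector (-1, 0, 1).
P = [[1, 1, -1], [0, 1, 0], [0, -1, 1]], D = diag(3, -5, 6), P⁻¹ = [[1, 0, 1], [0, 1, 0], [0, 1, 1]].
L² = P·diag(9, 25, 36)·P⁻¹ = [[9, -11, -27], [0, 25, 0], [0, 11, 36]].
The requested entry is 36.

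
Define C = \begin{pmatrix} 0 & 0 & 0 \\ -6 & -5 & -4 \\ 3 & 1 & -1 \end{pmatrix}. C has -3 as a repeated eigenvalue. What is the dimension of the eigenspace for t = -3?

C + 3I = [[3, 0, 0], [-6, -2, -4], [3, 1, 2]].
This matrix has rank 2, so its null space has dimension 3 − 2 = 1.

1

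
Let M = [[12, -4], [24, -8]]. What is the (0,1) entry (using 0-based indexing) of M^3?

Characteristic polynomial: λ^2 - 4λ = λ(λ - 4), so the eigenvalues are 0, 4.
λ=4: eigenvector (1, 2).
λ=0: eigenvector (1, 3).
P = [[1, 1], [2, 3]], D = diag(4, 0), P⁻¹ = [[3, -1], [-2, 1]].
M³ = P·diag(64, 0)·P⁻¹ = [[192, -64], [384, -128]].
The requested entry is -64.

-64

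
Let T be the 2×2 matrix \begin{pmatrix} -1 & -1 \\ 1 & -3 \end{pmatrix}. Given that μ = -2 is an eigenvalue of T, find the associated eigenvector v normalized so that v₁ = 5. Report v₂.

T + 2I = [[1, -1], [1, -1]].
Solving (T + 2I)v = 0 gives the eigenspace spanned by (5, 5).
With v₁ = 5, v = (5, 5), so v₂ = 5.

5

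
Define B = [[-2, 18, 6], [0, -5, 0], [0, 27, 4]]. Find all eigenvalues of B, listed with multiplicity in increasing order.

-5, -2, 4

Characteristic polynomial: p(μ) = μ^3 + 3μ^2 - 18μ - 40 = (μ - 4)(μ + 2)(μ + 5).
Roots (with multiplicity): -5, -2, 4.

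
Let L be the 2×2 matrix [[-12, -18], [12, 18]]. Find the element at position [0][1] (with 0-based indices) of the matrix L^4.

Characteristic polynomial: λ^2 - 6λ = λ(λ - 6), so the eigenvalues are 0, 6.
λ=0: eigenvector (3, -2).
λ=6: eigenvector (-1, 1).
P = [[3, -1], [-2, 1]], D = diag(0, 6), P⁻¹ = [[1, 1], [2, 3]].
L⁴ = P·diag(0, 1296)·P⁻¹ = [[-2592, -3888], [2592, 3888]].
The requested entry is -3888.

-3888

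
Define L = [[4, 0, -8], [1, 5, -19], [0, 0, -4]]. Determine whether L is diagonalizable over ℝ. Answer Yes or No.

Yes

Characteristic polynomial: p(λ) = λ^3 - 5λ^2 - 16λ + 80 = (λ - 5)(λ - 4)(λ + 4).
All 3 eigenvalues are distinct, so L is diagonalizable.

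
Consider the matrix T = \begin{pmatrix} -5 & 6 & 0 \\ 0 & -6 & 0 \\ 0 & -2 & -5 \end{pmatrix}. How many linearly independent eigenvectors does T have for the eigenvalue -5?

T + 5I = [[0, 6, 0], [0, -1, 0], [0, -2, 0]].
This matrix has rank 1, so its null space has dimension 3 − 1 = 2.

2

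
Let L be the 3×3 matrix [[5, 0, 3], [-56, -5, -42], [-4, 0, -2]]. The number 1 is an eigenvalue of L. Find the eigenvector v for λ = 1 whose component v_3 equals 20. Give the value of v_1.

-15

L − 1I = [[4, 0, 3], [-56, -6, -42], [-4, 0, -3]].
Solving (L − 1I)v = 0 gives the eigenspace spanned by (-15, 0, 20).
With v_3 = 20, v = (-15, 0, 20), so v_1 = -15.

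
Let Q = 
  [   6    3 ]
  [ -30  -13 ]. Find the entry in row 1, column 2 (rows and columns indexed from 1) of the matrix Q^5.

2343

Characteristic polynomial: μ^2 + 7μ + 12 = (μ + 3)(μ + 4), so the eigenvalues are -4, -3.
μ=-3: eigenvector (1, -3).
μ=-4: eigenvector (-3, 10).
P = [[1, -3], [-3, 10]], D = diag(-3, -4), P⁻¹ = [[10, 3], [3, 1]].
Q⁵ = P·diag(-243, -1024)·P⁻¹ = [[6786, 2343], [-23430, -8053]].
The requested entry is 2343.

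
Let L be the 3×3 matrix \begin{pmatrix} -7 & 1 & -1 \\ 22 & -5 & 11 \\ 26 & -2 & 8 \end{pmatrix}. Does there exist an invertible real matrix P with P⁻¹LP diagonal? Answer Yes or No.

Characteristic polynomial: p(s) = s^3 + 4s^2 - 35s - 150 = (s - 6)(s + 5)^2.
s = -5 has algebraic multiplicity 2; rank(L + 5I) = 2, so geometric multiplicity = 1.
Geometric multiplicity < algebraic multiplicity, so L is not diagonalizable.

No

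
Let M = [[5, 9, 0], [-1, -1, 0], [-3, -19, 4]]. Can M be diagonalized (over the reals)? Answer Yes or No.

Characteristic polynomial: p(s) = s^3 - 8s^2 + 20s - 16 = (s - 4)(s - 2)^2.
s = 2 has algebraic multiplicity 2; rank(M − 2I) = 2, so geometric multiplicity = 1.
Geometric multiplicity < algebraic multiplicity, so M is not diagonalizable.

No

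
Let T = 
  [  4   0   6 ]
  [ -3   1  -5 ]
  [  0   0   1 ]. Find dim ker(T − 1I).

T − 1I = [[3, 0, 6], [-3, 0, -5], [0, 0, 0]].
This matrix has rank 2, so its null space has dimension 3 − 2 = 1.

1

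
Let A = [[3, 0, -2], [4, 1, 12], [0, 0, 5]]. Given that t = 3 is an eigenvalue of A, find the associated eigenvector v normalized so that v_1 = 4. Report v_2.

A − 3I = [[0, 0, -2], [4, -2, 12], [0, 0, 2]].
Solving (A − 3I)v = 0 gives the eigenspace spanned by (4, 8, 0).
With v_1 = 4, v = (4, 8, 0), so v_2 = 8.

8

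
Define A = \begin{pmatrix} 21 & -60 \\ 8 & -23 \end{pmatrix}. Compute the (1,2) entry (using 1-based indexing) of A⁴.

1200

Characteristic polynomial: t^2 + 2t - 3 = (t - 1)(t + 3), so the eigenvalues are -3, 1.
t=-3: eigenvector (-5, -2).
t=1: eigenvector (3, 1).
P = [[-5, 3], [-2, 1]], D = diag(-3, 1), P⁻¹ = [[1, -3], [2, -5]].
A⁴ = P·diag(81, 1)·P⁻¹ = [[-399, 1200], [-160, 481]].
The requested entry is 1200.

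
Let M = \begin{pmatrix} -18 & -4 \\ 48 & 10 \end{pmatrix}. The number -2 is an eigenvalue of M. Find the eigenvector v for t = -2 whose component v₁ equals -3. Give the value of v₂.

M + 2I = [[-16, -4], [48, 12]].
Solving (M + 2I)v = 0 gives the eigenspace spanned by (-3, 12).
With v₁ = -3, v = (-3, 12), so v₂ = 12.

12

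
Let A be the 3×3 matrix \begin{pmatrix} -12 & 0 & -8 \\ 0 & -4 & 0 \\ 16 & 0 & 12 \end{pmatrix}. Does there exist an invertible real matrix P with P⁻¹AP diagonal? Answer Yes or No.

Characteristic polynomial: p(μ) = μ^3 + 4μ^2 - 16μ - 64 = (μ - 4)(μ + 4)^2.
μ = -4 has algebraic multiplicity 2; rank(A + 4I) = 1, so geometric multiplicity = 2.
Every eigenvalue has geometric = algebraic multiplicity, so A is diagonalizable.

Yes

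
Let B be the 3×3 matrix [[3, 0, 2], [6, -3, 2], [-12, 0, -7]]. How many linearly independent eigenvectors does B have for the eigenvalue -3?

B + 3I = [[6, 0, 2], [6, 0, 2], [-12, 0, -4]].
This matrix has rank 1, so its null space has dimension 3 − 1 = 2.

2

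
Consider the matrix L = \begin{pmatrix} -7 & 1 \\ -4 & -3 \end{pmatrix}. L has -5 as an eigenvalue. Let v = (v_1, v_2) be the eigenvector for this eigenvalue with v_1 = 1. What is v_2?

L + 5I = [[-2, 1], [-4, 2]].
Solving (L + 5I)v = 0 gives the eigenspace spanned by (1, 2).
With v_1 = 1, v = (1, 2), so v_2 = 2.

2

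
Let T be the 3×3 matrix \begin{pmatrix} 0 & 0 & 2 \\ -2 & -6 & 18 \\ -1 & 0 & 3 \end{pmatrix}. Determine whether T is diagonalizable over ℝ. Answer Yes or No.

Yes

Characteristic polynomial: p(μ) = μ^3 + 3μ^2 - 16μ + 12 = (μ - 2)(μ - 1)(μ + 6).
All 3 eigenvalues are distinct, so T is diagonalizable.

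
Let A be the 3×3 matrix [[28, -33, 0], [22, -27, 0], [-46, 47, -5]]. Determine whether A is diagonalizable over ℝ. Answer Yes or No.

Characteristic polynomial: p(t) = t^3 + 4t^2 - 35t - 150 = (t - 6)(t + 5)^2.
t = -5 has algebraic multiplicity 2; rank(A + 5I) = 2, so geometric multiplicity = 1.
Geometric multiplicity < algebraic multiplicity, so A is not diagonalizable.

No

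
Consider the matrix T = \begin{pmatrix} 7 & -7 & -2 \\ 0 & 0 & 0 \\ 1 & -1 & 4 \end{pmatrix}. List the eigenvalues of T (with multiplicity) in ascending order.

Characteristic polynomial: p(r) = r^3 - 11r^2 + 30r = r(r - 6)(r - 5).
Roots (with multiplicity): 0, 5, 6.

0, 5, 6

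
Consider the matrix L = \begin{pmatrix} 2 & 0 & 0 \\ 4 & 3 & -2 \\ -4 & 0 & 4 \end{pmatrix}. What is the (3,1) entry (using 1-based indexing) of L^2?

-24

Characteristic polynomial: r^3 - 9r^2 + 26r - 24 = (r - 4)(r - 3)(r - 2), so the eigenvalues are 2, 3, 4.
r=4: eigenvector (0, -2, 1).
r=3: eigenvector (0, 1, 0).
r=2: eigenvector (1, 0, 2).
P = [[0, 0, 1], [-2, 1, 0], [1, 0, 2]], D = diag(4, 3, 2), P⁻¹ = [[-2, 0, 1], [-4, 1, 2], [1, 0, 0]].
L² = P·diag(16, 9, 4)·P⁻¹ = [[4, 0, 0], [28, 9, -14], [-24, 0, 16]].
The requested entry is -24.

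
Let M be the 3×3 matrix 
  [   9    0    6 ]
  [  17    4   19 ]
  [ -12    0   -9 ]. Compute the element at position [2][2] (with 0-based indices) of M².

9

Characteristic polynomial: μ^3 - 4μ^2 - 9μ + 36 = (μ - 4)(μ - 3)(μ + 3), so the eigenvalues are -3, 3, 4.
μ=3: eigenvector (1, 2, -1).
μ=4: eigenvector (0, 1, 0).
μ=-3: eigenvector (-1, -3, 2).
P = [[1, 0, -1], [2, 1, -3], [-1, 0, 2]], D = diag(3, 4, -3), P⁻¹ = [[2, 0, 1], [-1, 1, 1], [1, 0, 1]].
M² = P·diag(9, 16, 9)·P⁻¹ = [[9, 0, 0], [-7, 16, 7], [0, 0, 9]].
The requested entry is 9.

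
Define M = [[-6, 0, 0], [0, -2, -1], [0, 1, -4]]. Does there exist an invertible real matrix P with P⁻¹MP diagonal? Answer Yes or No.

Characteristic polynomial: p(t) = t^3 + 12t^2 + 45t + 54 = (t + 3)^2(t + 6).
t = -3 has algebraic multiplicity 2; rank(M + 3I) = 2, so geometric multiplicity = 1.
Geometric multiplicity < algebraic multiplicity, so M is not diagonalizable.

No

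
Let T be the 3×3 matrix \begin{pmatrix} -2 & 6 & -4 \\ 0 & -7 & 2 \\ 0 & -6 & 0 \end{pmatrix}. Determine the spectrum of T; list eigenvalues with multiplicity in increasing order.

-4, -3, -2

Characteristic polynomial: p(λ) = λ^3 + 9λ^2 + 26λ + 24 = (λ + 2)(λ + 3)(λ + 4).
Roots (with multiplicity): -4, -3, -2.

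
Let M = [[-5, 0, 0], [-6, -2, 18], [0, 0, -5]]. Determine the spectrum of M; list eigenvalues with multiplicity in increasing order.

Characteristic polynomial: p(r) = r^3 + 12r^2 + 45r + 50 = (r + 2)(r + 5)^2.
Roots (with multiplicity): -5, -5, -2.

-5, -5, -2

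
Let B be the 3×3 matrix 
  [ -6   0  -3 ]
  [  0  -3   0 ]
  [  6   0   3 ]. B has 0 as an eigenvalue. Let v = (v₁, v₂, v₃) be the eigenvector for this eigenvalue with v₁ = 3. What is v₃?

B = [[-6, 0, -3], [0, -3, 0], [6, 0, 3]].
Solving (B)v = 0 gives the eigenspace spanned by (3, 0, -6).
With v₁ = 3, v = (3, 0, -6), so v₃ = -6.

-6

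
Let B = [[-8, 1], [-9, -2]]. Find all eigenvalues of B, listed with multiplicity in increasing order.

-5, -5

Characteristic polynomial: p(s) = s^2 + 10s + 25 = (s + 5)^2.
Roots (with multiplicity): -5, -5.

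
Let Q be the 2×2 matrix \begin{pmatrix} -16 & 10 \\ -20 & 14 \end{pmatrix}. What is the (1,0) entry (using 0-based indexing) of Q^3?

Characteristic polynomial: λ^2 + 2λ - 24 = (λ - 4)(λ + 6), so the eigenvalues are -6, 4.
λ=4: eigenvector (1, 2).
λ=-6: eigenvector (1, 1).
P = [[1, 1], [2, 1]], D = diag(4, -6), P⁻¹ = [[-1, 1], [2, -1]].
Q³ = P·diag(64, -216)·P⁻¹ = [[-496, 280], [-560, 344]].
The requested entry is -560.

-560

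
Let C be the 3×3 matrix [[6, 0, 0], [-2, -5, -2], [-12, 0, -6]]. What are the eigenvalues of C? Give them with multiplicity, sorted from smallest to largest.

-6, -5, 6

Characteristic polynomial: p(μ) = μ^3 + 5μ^2 - 36μ - 180 = (μ - 6)(μ + 5)(μ + 6).
Roots (with multiplicity): -6, -5, 6.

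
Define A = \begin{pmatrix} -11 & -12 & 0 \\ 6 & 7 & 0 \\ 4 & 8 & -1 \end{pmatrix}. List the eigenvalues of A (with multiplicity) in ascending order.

Characteristic polynomial: p(λ) = λ^3 + 5λ^2 - λ - 5 = (λ - 1)(λ + 1)(λ + 5).
Roots (with multiplicity): -5, -1, 1.

-5, -1, 1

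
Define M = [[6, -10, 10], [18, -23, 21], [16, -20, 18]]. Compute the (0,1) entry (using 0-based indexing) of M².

Characteristic polynomial: r^3 - r^2 - 4r + 4 = (r - 2)(r - 1)(r + 2), so the eigenvalues are -2, 1, 2.
r=1: eigenvector (2, 5, 4).
r=2: eigenvector (5, 12, 10).
r=-2: eigenvector (0, 1, 1).
P = [[2, 5, 0], [5, 12, 1], [4, 10, 1]], D = diag(1, 2, -2), P⁻¹ = [[-2, 5, -5], [1, -2, 2], [-2, 0, 1]].
M² = P·diag(1, 4, 4)·P⁻¹ = [[16, -30, 30], [30, -71, 75], [24, -60, 64]].
The requested entry is -30.

-30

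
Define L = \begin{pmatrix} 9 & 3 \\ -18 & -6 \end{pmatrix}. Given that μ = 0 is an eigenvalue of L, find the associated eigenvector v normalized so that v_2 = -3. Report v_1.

L = [[9, 3], [-18, -6]].
Solving (L)v = 0 gives the eigenspace spanned by (1, -3).
With v_2 = -3, v = (1, -3), so v_1 = 1.

1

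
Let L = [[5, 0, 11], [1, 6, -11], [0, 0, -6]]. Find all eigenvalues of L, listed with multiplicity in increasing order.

-6, 5, 6

Characteristic polynomial: p(μ) = μ^3 - 5μ^2 - 36μ + 180 = (μ - 6)(μ - 5)(μ + 6).
Roots (with multiplicity): -6, 5, 6.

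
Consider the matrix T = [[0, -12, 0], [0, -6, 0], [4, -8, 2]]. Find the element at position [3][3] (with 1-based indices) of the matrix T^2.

Characteristic polynomial: s^3 + 4s^2 - 12s = s(s - 2)(s + 6), so the eigenvalues are -6, 0, 2.
s=0: eigenvector (1, 0, -2).
s=-6: eigenvector (2, 1, 0).
s=2: eigenvector (0, 0, 1).
P = [[1, 2, 0], [0, 1, 0], [-2, 0, 1]], D = diag(0, -6, 2), P⁻¹ = [[1, -2, 0], [0, 1, 0], [2, -4, 1]].
T² = P·diag(0, 36, 4)·P⁻¹ = [[0, 72, 0], [0, 36, 0], [8, -16, 4]].
The requested entry is 4.

4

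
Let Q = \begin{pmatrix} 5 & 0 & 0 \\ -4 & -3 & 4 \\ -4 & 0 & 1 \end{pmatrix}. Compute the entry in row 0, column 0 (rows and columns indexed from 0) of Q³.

Characteristic polynomial: t^3 - 3t^2 - 13t + 15 = (t - 5)(t - 1)(t + 3), so the eigenvalues are -3, 1, 5.
t=5: eigenvector (-1, 1, 1).
t=-3: eigenvector (0, 1, 0).
t=1: eigenvector (0, 1, 1).
P = [[-1, 0, 0], [1, 1, 1], [1, 0, 1]], D = diag(5, -3, 1), P⁻¹ = [[-1, 0, 0], [0, 1, -1], [1, 0, 1]].
Q³ = P·diag(125, -27, 1)·P⁻¹ = [[125, 0, 0], [-124, -27, 28], [-124, 0, 1]].
The requested entry is 125.

125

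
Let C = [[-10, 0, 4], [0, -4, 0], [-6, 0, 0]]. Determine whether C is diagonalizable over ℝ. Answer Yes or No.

Characteristic polynomial: p(r) = r^3 + 14r^2 + 64r + 96 = (r + 4)^2(r + 6).
r = -4 has algebraic multiplicity 2; rank(C + 4I) = 1, so geometric multiplicity = 2.
Every eigenvalue has geometric = algebraic multiplicity, so C is diagonalizable.

Yes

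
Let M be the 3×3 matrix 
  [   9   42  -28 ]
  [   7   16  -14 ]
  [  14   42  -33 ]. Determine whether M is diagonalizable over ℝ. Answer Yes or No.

Characteristic polynomial: p(μ) = μ^3 + 8μ^2 + 5μ - 50 = (μ - 2)(μ + 5)^2.
μ = -5 has algebraic multiplicity 2; rank(M + 5I) = 1, so geometric multiplicity = 2.
Every eigenvalue has geometric = algebraic multiplicity, so M is diagonalizable.

Yes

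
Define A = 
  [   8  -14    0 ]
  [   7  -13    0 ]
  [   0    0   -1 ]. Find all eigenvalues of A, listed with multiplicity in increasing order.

-6, -1, 1

Characteristic polynomial: p(t) = t^3 + 6t^2 - t - 6 = (t - 1)(t + 1)(t + 6).
Roots (with multiplicity): -6, -1, 1.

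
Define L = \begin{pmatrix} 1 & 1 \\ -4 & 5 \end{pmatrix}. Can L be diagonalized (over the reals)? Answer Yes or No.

Characteristic polynomial: p(μ) = μ^2 - 6μ + 9 = (μ - 3)^2.
μ = 3 has algebraic multiplicity 2; rank(L − 3I) = 1, so geometric multiplicity = 1.
Geometric multiplicity < algebraic multiplicity, so L is not diagonalizable.

No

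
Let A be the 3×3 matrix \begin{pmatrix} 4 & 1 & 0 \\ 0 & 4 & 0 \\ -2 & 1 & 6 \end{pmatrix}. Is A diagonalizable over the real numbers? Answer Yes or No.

No

Characteristic polynomial: p(λ) = λ^3 - 14λ^2 + 64λ - 96 = (λ - 6)(λ - 4)^2.
λ = 4 has algebraic multiplicity 2; rank(A − 4I) = 2, so geometric multiplicity = 1.
Geometric multiplicity < algebraic multiplicity, so A is not diagonalizable.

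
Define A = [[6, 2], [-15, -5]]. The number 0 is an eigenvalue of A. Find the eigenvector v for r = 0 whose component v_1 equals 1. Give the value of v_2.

-3

A = [[6, 2], [-15, -5]].
Solving (A)v = 0 gives the eigenspace spanned by (1, -3).
With v_1 = 1, v = (1, -3), so v_2 = -3.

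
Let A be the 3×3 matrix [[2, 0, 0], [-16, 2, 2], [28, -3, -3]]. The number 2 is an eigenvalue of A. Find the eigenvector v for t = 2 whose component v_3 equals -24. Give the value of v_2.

12

A − 2I = [[0, 0, 0], [-16, 0, 2], [28, -3, -5]].
Solving (A − 2I)v = 0 gives the eigenspace spanned by (-3, 12, -24).
With v_3 = -24, v = (-3, 12, -24), so v_2 = 12.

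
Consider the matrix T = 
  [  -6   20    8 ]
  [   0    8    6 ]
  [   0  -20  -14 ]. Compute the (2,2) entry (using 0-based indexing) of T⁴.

1456

Characteristic polynomial: s^3 + 12s^2 + 44s + 48 = (s + 2)(s + 4)(s + 6), so the eigenvalues are -6, -4, -2.
s=-6: eigenvector (1, 0, 0).
s=-2: eigenvector (5, 3, -5).
s=-4: eigenvector (-2, -1, 2).
P = [[1, 5, -2], [0, 3, -1], [0, -5, 2]], D = diag(-6, -2, -4), P⁻¹ = [[1, 0, 1], [0, 2, 1], [0, 5, 3]].
T⁴ = P·diag(1296, 16, 256)·P⁻¹ = [[1296, -2400, -160], [0, -1184, -720], [0, 2400, 1456]].
The requested entry is 1456.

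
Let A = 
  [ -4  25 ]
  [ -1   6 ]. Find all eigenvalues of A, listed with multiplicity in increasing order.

1, 1

Characteristic polynomial: p(s) = s^2 - 2s + 1 = (s - 1)^2.
Roots (with multiplicity): 1, 1.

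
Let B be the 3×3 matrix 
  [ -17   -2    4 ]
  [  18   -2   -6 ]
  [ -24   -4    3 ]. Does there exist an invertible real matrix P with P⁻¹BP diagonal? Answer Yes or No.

Yes

Characteristic polynomial: p(t) = t^3 + 16t^2 + 85t + 150 = (t + 5)^2(t + 6).
t = -5 has algebraic multiplicity 2; rank(B + 5I) = 1, so geometric multiplicity = 2.
Every eigenvalue has geometric = algebraic multiplicity, so B is diagonalizable.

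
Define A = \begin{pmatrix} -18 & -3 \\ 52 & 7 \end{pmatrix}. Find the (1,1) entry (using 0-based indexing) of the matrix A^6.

Characteristic polynomial: s^2 + 11s + 30 = (s + 5)(s + 6), so the eigenvalues are -6, -5.
s=-5: eigenvector (-3, 13).
s=-6: eigenvector (1, -4).
P = [[-3, 1], [13, -4]], D = diag(-5, -6), P⁻¹ = [[4, 1], [13, 3]].
A⁶ = P·diag(15625, 46656)·P⁻¹ = [[419028, 93093], [-1613612, -356747]].
The requested entry is -356747.

-356747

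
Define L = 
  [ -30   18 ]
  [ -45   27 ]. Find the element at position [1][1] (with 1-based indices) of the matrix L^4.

810

Characteristic polynomial: r^2 + 3r = r(r + 3), so the eigenvalues are -3, 0.
r=-3: eigenvector (-2, -3).
r=0: eigenvector (3, 5).
P = [[-2, 3], [-3, 5]], D = diag(-3, 0), P⁻¹ = [[-5, 3], [-3, 2]].
L⁴ = P·diag(81, 0)·P⁻¹ = [[810, -486], [1215, -729]].
The requested entry is 810.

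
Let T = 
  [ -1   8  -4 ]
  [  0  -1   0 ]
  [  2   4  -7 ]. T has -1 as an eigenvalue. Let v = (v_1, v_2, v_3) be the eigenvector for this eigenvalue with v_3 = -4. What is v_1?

-8

T + 1I = [[0, 8, -4], [0, 0, 0], [2, 4, -6]].
Solving (T + 1I)v = 0 gives the eigenspace spanned by (-8, -2, -4).
With v_3 = -4, v = (-8, -2, -4), so v_1 = -8.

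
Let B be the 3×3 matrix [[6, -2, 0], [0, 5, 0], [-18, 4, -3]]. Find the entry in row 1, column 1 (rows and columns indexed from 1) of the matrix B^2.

36

Characteristic polynomial: λ^3 - 8λ^2 - 3λ + 90 = (λ - 6)(λ - 5)(λ + 3), so the eigenvalues are -3, 5, 6.
λ=6: eigenvector (1, 0, -2).
λ=-3: eigenvector (0, 0, 1).
λ=5: eigenvector (2, 1, -4).
P = [[1, 0, 2], [0, 0, 1], [-2, 1, -4]], D = diag(6, -3, 5), P⁻¹ = [[1, -2, 0], [2, 0, 1], [0, 1, 0]].
B² = P·diag(36, 9, 25)·P⁻¹ = [[36, -22, 0], [0, 25, 0], [-54, 44, 9]].
The requested entry is 36.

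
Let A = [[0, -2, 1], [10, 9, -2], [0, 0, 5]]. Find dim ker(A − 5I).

2

A − 5I = [[-5, -2, 1], [10, 4, -2], [0, 0, 0]].
This matrix has rank 1, so its null space has dimension 3 − 1 = 2.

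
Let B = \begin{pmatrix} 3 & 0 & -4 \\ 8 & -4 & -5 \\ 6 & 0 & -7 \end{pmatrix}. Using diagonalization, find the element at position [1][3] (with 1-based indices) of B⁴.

160

Characteristic polynomial: r^3 + 8r^2 + 19r + 12 = (r + 1)(r + 3)(r + 4), so the eigenvalues are -4, -3, -1.
r=-1: eigenvector (1, 1, 1).
r=-4: eigenvector (0, 1, 0).
r=-3: eigenvector (2, 1, 3).
P = [[1, 0, 2], [1, 1, 1], [1, 0, 3]], D = diag(-1, -4, -3), P⁻¹ = [[3, 0, -2], [-2, 1, 1], [-1, 0, 1]].
B⁴ = P·diag(1, 256, 81)·P⁻¹ = [[-159, 0, 160], [-590, 256, 335], [-240, 0, 241]].
The requested entry is 160.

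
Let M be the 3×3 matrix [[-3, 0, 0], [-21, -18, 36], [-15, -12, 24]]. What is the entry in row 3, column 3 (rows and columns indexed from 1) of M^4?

5184

Characteristic polynomial: s^3 - 3s^2 - 18s = s(s - 6)(s + 3), so the eigenvalues are -3, 0, 6.
s=-3: eigenvector (1, 1, 1).
s=6: eigenvector (0, 3, 2).
s=0: eigenvector (0, 2, 1).
P = [[1, 0, 0], [1, 3, 2], [1, 2, 1]], D = diag(-3, 6, 0), P⁻¹ = [[1, 0, 0], [-1, -1, 2], [1, 2, -3]].
M⁴ = P·diag(81, 1296, 0)·P⁻¹ = [[81, 0, 0], [-3807, -3888, 7776], [-2511, -2592, 5184]].
The requested entry is 5184.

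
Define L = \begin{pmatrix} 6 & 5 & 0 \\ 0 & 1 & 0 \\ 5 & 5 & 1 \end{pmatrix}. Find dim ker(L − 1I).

2

L − 1I = [[5, 5, 0], [0, 0, 0], [5, 5, 0]].
This matrix has rank 1, so its null space has dimension 3 − 1 = 2.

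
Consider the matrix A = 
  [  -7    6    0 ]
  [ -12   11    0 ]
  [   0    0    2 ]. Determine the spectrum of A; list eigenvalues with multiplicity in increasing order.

-1, 2, 5

Characteristic polynomial: p(μ) = μ^3 - 6μ^2 + 3μ + 10 = (μ - 5)(μ - 2)(μ + 1).
Roots (with multiplicity): -1, 2, 5.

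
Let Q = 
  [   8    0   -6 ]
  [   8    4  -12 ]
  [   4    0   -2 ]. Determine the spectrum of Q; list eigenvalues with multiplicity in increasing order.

2, 4, 4

Characteristic polynomial: p(r) = r^3 - 10r^2 + 32r - 32 = (r - 4)^2(r - 2).
Roots (with multiplicity): 2, 4, 4.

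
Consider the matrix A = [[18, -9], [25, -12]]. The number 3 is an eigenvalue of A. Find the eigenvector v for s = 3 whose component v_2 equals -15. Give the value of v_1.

A − 3I = [[15, -9], [25, -15]].
Solving (A − 3I)v = 0 gives the eigenspace spanned by (-9, -15).
With v_2 = -15, v = (-9, -15), so v_1 = -9.

-9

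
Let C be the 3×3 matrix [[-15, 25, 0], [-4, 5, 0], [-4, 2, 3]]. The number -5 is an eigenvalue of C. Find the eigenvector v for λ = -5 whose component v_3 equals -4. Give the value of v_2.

-4

C + 5I = [[-10, 25, 0], [-4, 10, 0], [-4, 2, 8]].
Solving (C + 5I)v = 0 gives the eigenspace spanned by (-10, -4, -4).
With v_3 = -4, v = (-10, -4, -4), so v_2 = -4.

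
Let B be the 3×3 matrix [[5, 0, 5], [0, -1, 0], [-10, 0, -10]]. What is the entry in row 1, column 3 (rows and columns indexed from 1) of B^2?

Characteristic polynomial: λ^3 + 6λ^2 + 5λ = λ(λ + 1)(λ + 5), so the eigenvalues are -5, -1, 0.
λ=-5: eigenvector (-1, 0, 2).
λ=-1: eigenvector (0, 1, 0).
λ=0: eigenvector (-1, 0, 1).
P = [[-1, 0, -1], [0, 1, 0], [2, 0, 1]], D = diag(-5, -1, 0), P⁻¹ = [[1, 0, 1], [0, 1, 0], [-2, 0, -1]].
B² = P·diag(25, 1, 0)·P⁻¹ = [[-25, 0, -25], [0, 1, 0], [50, 0, 50]].
The requested entry is -25.

-25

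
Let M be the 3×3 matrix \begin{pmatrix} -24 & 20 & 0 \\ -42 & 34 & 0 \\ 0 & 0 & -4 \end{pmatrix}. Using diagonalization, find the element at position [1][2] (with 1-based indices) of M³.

Characteristic polynomial: μ^3 - 6μ^2 - 16μ + 96 = (μ - 6)(μ - 4)(μ + 4), so the eigenvalues are -4, 4, 6.
μ=6: eigenvector (2, 3, 0).
μ=4: eigenvector (5, 7, 0).
μ=-4: eigenvector (0, 0, 1).
P = [[2, 5, 0], [3, 7, 0], [0, 0, 1]], D = diag(6, 4, -4), P⁻¹ = [[-7, 5, 0], [3, -2, 0], [0, 0, 1]].
M³ = P·diag(216, 64, -64)·P⁻¹ = [[-2064, 1520, 0], [-3192, 2344, 0], [0, 0, -64]].
The requested entry is 1520.

1520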